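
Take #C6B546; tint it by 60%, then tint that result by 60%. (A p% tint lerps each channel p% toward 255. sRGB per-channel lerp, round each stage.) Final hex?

#C6B546 is rgb(198, 181, 70).
A 60% tint moves each channel 60% toward 255:
  R: 198 + 0.6×(255−198) = 198 + 34.2 = 232.2 → 232
  G: 181 + 44.4 = 225.4 → 225
  B: 70 + 111 = 181 → 181
After the tint: rgb(232, 225, 181) = #E8E1B5.
A 60% tint moves each channel 60% toward 255:
  R: 232 + 13.8 = 245.8 → 246
  G: 225 + 0.6×(255−225) = 225 + 18 = 243 → 243
  B: 181 + 0.6×(255−181) = 181 + 44.4 = 225.4 → 225
rgb(246, 243, 225) = #F6F3E1.

#F6F3E1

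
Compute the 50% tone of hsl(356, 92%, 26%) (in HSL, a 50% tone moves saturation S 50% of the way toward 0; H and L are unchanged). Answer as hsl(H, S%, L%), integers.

S moves 50% from 92 toward 0: 92 − 46 = 46 → 46.
H and L are unchanged.

hsl(356, 46%, 26%)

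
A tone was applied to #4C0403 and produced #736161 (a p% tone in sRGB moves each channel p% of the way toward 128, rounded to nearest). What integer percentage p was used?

#4C0403 is rgb(76, 4, 3); #736161 is rgb(115, 97, 97).
On the B channel (widest range): 97 ≈ 3 + (p/100)(128 − 3), so p ≈ 100×(97 − 3)/(128 − 3) = 9400/125 = 75.20.
p = 75 reproduces all three channels after rounding.

75%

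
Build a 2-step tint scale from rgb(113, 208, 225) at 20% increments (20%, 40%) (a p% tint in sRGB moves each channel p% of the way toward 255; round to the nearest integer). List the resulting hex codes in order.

#8dd9e7, #aae3ed

20%: (113 + 28.4 = 141.4→141, 208 + 9.4 = 217.4→217, 225 + 6 = 231→231) → #8dd9e7
40%: (113 + 56.8 = 169.8→170, 208 + 18.8 = 226.8→227, 225 + 12 = 237→237) → #aae3ed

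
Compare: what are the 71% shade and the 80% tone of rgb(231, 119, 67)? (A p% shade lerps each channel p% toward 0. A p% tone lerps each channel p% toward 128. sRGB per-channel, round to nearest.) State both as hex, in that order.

71% shade:
  R: 231 − 164.01 = 66.99 → 67
  G: 119 + 0.71×(0−119) = 119 − 84.49 = 34.51 → 35
  B: 67 − 47.57 = 19.43 → 19
  → #432313
80% tone:
  R: 231 + 0.8×(128−231) = 231 − 82.4 = 148.6 → 149
  G: 119 + 7.2 = 126.2 → 126
  B: 67 + 0.8×(128−67) = 67 + 48.8 = 115.8 → 116
  → #957e74

#432313, #957e74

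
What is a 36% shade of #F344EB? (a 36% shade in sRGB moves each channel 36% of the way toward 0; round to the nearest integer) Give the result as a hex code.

#F344EB is rgb(243, 68, 235).
Lerp each channel 36% toward 0:
  R: 243 − 87.48 = 155.52 → 156
  G: 68 + 0.36×(0−68) = 68 − 24.48 = 43.52 → 44
  B: 235 − 84.6 = 150.4 → 150
rgb(156, 44, 150) = #9C2C96.

#9C2C96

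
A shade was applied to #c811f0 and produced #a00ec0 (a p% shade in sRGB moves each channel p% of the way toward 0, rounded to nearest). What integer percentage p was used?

#c811f0 is rgb(200, 17, 240); #a00ec0 is rgb(160, 14, 192).
On the B channel (widest range): 192 ≈ 240 + (p/100)(0 − 240), so p ≈ 100×(192 − 240)/(0 − 240) = -4800/-240 = 20.00.
p = 20 reproduces all three channels after rounding.

20%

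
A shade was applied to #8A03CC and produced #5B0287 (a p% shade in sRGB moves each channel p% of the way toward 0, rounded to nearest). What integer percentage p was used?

#8A03CC is rgb(138, 3, 204); #5B0287 is rgb(91, 2, 135).
On the B channel (widest range): 135 ≈ 204 + (p/100)(0 − 204), so p ≈ 100×(135 − 204)/(0 − 204) = -6900/-204 = 33.82.
p = 34 reproduces all three channels after rounding.

34%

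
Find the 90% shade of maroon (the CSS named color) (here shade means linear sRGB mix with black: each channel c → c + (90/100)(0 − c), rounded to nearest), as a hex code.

CSS maroon is rgb(128, 0, 0).
Lerp each channel 90% toward 0:
  R: 128 − 115.2 = 12.8 → 13
  G: 0 + 0.9×(0−0) = 0 + 0 = 0 → 0
  B: 0 + 0 = 0 → 0
rgb(13, 0, 0) = #0d0000.

#0d0000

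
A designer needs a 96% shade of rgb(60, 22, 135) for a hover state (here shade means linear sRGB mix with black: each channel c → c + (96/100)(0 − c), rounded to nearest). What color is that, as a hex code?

#020105

Lerp each channel 96% toward 0:
  R: 60 + 0.96×(0−60) = 60 − 57.6 = 2.4 → 2
  G: 22 + 0.96×(0−22) = 22 − 21.12 = 0.88 → 1
  B: 135 + 0.96×(0−135) = 135 − 129.6 = 5.4 → 5
rgb(2, 1, 5) = #020105.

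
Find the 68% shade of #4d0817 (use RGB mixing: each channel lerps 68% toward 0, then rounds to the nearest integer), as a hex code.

#190307

#4d0817 is rgb(77, 8, 23).
A 68% shade moves each channel 68% toward 0:
  R: 77 + 0.68×(0−77) = 77 − 52.36 = 24.64 → 25
  G: 8 − 5.44 = 2.56 → 3
  B: 23 + 0.68×(0−23) = 23 − 15.64 = 7.36 → 7
rgb(25, 3, 7) = #190307.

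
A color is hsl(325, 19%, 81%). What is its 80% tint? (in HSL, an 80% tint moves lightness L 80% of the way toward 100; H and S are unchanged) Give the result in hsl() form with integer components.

L moves 80% from 81 toward 100: 81 + 15.2 = 96.2 → 96.
H and S are unchanged.

hsl(325, 19%, 96%)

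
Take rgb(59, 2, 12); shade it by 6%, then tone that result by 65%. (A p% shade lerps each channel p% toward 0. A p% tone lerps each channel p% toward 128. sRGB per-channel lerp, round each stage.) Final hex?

#665457

Per channel, c → c + 0.06(0 − c):
  R: 59 − 3.54 = 55.46 → 55
  G: 2 − 0.12 = 1.88 → 2
  B: 12 + 0.06×(0−12) = 12 − 0.72 = 11.28 → 11
After the shade: rgb(55, 2, 11) = #37020B.
Per channel, c → c + 0.65(128 − c):
  R: 55 + 47.45 = 102.45 → 102
  G: 2 + 0.65×(128−2) = 2 + 81.9 = 83.9 → 84
  B: 11 + 0.65×(128−11) = 11 + 76.05 = 87.05 → 87
rgb(102, 84, 87) = #665457.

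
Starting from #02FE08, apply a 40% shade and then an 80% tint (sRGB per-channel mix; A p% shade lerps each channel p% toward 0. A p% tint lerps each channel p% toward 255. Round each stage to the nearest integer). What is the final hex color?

#02FE08 is rgb(2, 254, 8).
A 40% shade moves each channel 40% toward 0:
  R: 2 + 0.4×(0−2) = 2 − 0.8 = 1.2 → 1
  G: 254 − 101.6 = 152.4 → 152
  B: 8 + 0.4×(0−8) = 8 − 3.2 = 4.8 → 5
After the shade: rgb(1, 152, 5) = #019805.
Lerp each channel 80% toward 255:
  R: 1 + 0.8×(255−1) = 1 + 203.2 = 204.2 → 204
  G: 152 + 0.8×(255−152) = 152 + 82.4 = 234.4 → 234
  B: 5 + 0.8×(255−5) = 5 + 200 = 205 → 205
rgb(204, 234, 205) = #CCEACD.

#CCEACD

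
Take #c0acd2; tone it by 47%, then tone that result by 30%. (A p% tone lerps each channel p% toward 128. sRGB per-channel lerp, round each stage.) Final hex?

#98909e

#c0acd2 is rgb(192, 172, 210).
Per channel, c → c + 0.47(128 − c):
  R: 192 + 0.47×(128−192) = 192 − 30.08 = 161.92 → 162
  G: 172 + 0.47×(128−172) = 172 − 20.68 = 151.32 → 151
  B: 210 − 38.54 = 171.46 → 171
After the tone: rgb(162, 151, 171) = #a297ab.
A 30% tone moves each channel 30% toward 128:
  R: 162 − 10.2 = 151.8 → 152
  G: 151 + 0.3×(128−151) = 151 − 6.9 = 144.1 → 144
  B: 171 + 0.3×(128−171) = 171 − 12.9 = 158.1 → 158
rgb(152, 144, 158) = #98909e.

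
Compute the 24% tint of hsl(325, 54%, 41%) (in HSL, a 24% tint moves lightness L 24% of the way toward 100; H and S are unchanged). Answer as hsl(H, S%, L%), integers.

hsl(325, 54%, 55%)

L moves 24% from 41 toward 100: 41 + 14.16 = 55.16 → 55.
H and S are unchanged.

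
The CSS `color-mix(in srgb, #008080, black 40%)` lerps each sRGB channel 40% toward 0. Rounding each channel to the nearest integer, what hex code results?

#004D4D

#008080 is rgb(0, 128, 128).
Per channel, c → c + 0.4(0 − c):
  R: 0 + 0.4×(0−0) = 0 + 0 = 0 → 0
  G: 128 + 0.4×(0−128) = 128 − 51.2 = 76.8 → 77
  B: 128 + 0.4×(0−128) = 128 − 51.2 = 76.8 → 77
rgb(0, 77, 77) = #004D4D.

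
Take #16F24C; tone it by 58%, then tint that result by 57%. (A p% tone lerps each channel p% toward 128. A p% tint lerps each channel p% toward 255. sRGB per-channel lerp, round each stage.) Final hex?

#16F24C is rgb(22, 242, 76).
Per channel, c → c + 0.58(128 − c):
  R: 22 + 61.48 = 83.48 → 83
  G: 242 + 0.58×(128−242) = 242 − 66.12 = 175.88 → 176
  B: 76 + 0.58×(128−76) = 76 + 30.16 = 106.16 → 106
After the tone: rgb(83, 176, 106) = #53B06A.
Lerp each channel 57% toward 255:
  R: 83 + 0.57×(255−83) = 83 + 98.04 = 181.04 → 181
  G: 176 + 0.57×(255−176) = 176 + 45.03 = 221.03 → 221
  B: 106 + 0.57×(255−106) = 106 + 84.93 = 190.93 → 191
rgb(181, 221, 191) = #B5DDBF.

#B5DDBF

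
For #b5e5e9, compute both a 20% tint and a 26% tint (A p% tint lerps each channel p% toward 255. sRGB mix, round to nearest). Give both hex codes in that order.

#c4eaed, #c8ecef

#b5e5e9 is rgb(181, 229, 233).
20% tint:
  R: 181 + 14.8 = 195.8 → 196
  G: 229 + 5.2 = 234.2 → 234
  B: 233 + 0.2×(255−233) = 233 + 4.4 = 237.4 → 237
  → #c4eaed
26% tint:
  R: 181 + 0.26×(255−181) = 181 + 19.24 = 200.24 → 200
  G: 229 + 0.26×(255−229) = 229 + 6.76 = 235.76 → 236
  B: 233 + 0.26×(255−233) = 233 + 5.72 = 238.72 → 239
  → #c8ecef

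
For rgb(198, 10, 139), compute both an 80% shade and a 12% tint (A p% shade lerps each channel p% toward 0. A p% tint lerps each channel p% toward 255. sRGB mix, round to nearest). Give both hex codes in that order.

80% shade:
  R: 198 − 158.4 = 39.6 → 40
  G: 10 + 0.8×(0−10) = 10 − 8 = 2 → 2
  B: 139 − 111.2 = 27.8 → 28
  → #28021c
12% tint:
  R: 198 + 6.84 = 204.84 → 205
  G: 10 + 0.12×(255−10) = 10 + 29.4 = 39.4 → 39
  B: 139 + 0.12×(255−139) = 139 + 13.92 = 152.92 → 153
  → #cd2799

#28021c, #cd2799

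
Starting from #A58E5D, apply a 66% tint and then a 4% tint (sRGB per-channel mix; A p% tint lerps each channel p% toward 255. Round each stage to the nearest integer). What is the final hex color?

#E1DBCA

#A58E5D is rgb(165, 142, 93).
Lerp each channel 66% toward 255:
  R: 165 + 59.4 = 224.4 → 224
  G: 142 + 74.58 = 216.58 → 217
  B: 93 + 106.92 = 199.92 → 200
After the tint: rgb(224, 217, 200) = #E0D9C8.
A 4% tint moves each channel 4% toward 255:
  R: 224 + 1.24 = 225.24 → 225
  G: 217 + 0.04×(255−217) = 217 + 1.52 = 218.52 → 219
  B: 200 + 2.2 = 202.2 → 202
rgb(225, 219, 202) = #E1DBCA.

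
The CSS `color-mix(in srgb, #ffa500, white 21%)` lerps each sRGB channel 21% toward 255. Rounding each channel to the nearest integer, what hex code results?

#ffa500 is rgb(255, 165, 0).
A 21% tint moves each channel 21% toward 255:
  R: 255 + 0.21×(255−255) = 255 + 0 = 255 → 255
  G: 165 + 0.21×(255−165) = 165 + 18.9 = 183.9 → 184
  B: 0 + 0.21×(255−0) = 0 + 53.55 = 53.55 → 54
rgb(255, 184, 54) = #ffb836.

#ffb836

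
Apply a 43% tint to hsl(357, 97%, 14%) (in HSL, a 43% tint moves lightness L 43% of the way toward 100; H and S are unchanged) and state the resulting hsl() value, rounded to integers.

L moves 43% from 14 toward 100: 14 + 36.98 = 50.98 → 51.
H and S are unchanged.

hsl(357, 97%, 51%)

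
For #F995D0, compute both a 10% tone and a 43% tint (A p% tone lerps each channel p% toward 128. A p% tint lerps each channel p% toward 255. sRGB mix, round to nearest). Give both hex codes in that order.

#F995D0 is rgb(249, 149, 208).
10% tone:
  R: 249 − 12.1 = 236.9 → 237
  G: 149 + 0.1×(128−149) = 149 − 2.1 = 146.9 → 147
  B: 208 − 8 = 200 → 200
  → #ED93C8
43% tint:
  R: 249 + 2.58 = 251.58 → 252
  G: 149 + 45.58 = 194.58 → 195
  B: 208 + 0.43×(255−208) = 208 + 20.21 = 228.21 → 228
  → #FCC3E4

#ED93C8, #FCC3E4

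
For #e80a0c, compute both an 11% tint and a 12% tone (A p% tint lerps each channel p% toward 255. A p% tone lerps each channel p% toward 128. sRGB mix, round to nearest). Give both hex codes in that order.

#e80a0c is rgb(232, 10, 12).
11% tint:
  R: 232 + 0.11×(255−232) = 232 + 2.53 = 234.53 → 235
  G: 10 + 0.11×(255−10) = 10 + 26.95 = 36.95 → 37
  B: 12 + 0.11×(255−12) = 12 + 26.73 = 38.73 → 39
  → #eb2527
12% tone:
  R: 232 − 12.48 = 219.52 → 220
  G: 10 + 0.12×(128−10) = 10 + 14.16 = 24.16 → 24
  B: 12 + 0.12×(128−12) = 12 + 13.92 = 25.92 → 26
  → #dc181a

#eb2527, #dc181a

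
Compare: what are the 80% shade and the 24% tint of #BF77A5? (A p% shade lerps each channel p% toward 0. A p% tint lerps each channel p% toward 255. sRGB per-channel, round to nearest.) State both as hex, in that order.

#261821, #CE98BB

#BF77A5 is rgb(191, 119, 165).
80% shade:
  R: 191 − 152.8 = 38.2 → 38
  G: 119 + 0.8×(0−119) = 119 − 95.2 = 23.8 → 24
  B: 165 + 0.8×(0−165) = 165 − 132 = 33 → 33
  → #261821
24% tint:
  R: 191 + 0.24×(255−191) = 191 + 15.36 = 206.36 → 206
  G: 119 + 32.64 = 151.64 → 152
  B: 165 + 0.24×(255−165) = 165 + 21.6 = 186.6 → 187
  → #CE98BB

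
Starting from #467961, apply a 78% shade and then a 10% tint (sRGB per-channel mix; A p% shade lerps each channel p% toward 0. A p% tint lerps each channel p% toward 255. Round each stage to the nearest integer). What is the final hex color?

#467961 is rgb(70, 121, 97).
Lerp each channel 78% toward 0:
  R: 70 − 54.6 = 15.4 → 15
  G: 121 + 0.78×(0−121) = 121 − 94.38 = 26.62 → 27
  B: 97 + 0.78×(0−97) = 97 − 75.66 = 21.34 → 21
After the shade: rgb(15, 27, 21) = #0F1B15.
Per channel, c → c + 0.1(255 − c):
  R: 15 + 0.1×(255−15) = 15 + 24 = 39 → 39
  G: 27 + 0.1×(255−27) = 27 + 22.8 = 49.8 → 50
  B: 21 + 23.4 = 44.4 → 44
rgb(39, 50, 44) = #27322C.

#27322C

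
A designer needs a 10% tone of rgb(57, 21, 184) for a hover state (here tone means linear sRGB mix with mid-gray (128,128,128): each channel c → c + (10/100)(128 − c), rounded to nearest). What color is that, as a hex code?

#4020b2

Lerp each channel 10% toward 128:
  R: 57 + 0.1×(128−57) = 57 + 7.1 = 64.1 → 64
  G: 21 + 10.7 = 31.7 → 32
  B: 184 − 5.6 = 178.4 → 178
rgb(64, 32, 178) = #4020b2.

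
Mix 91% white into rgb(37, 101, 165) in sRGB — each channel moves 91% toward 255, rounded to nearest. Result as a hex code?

#EBF1F7

A 91% tint moves each channel 91% toward 255:
  R: 37 + 198.38 = 235.38 → 235
  G: 101 + 0.91×(255−101) = 101 + 140.14 = 241.14 → 241
  B: 165 + 0.91×(255−165) = 165 + 81.9 = 246.9 → 247
rgb(235, 241, 247) = #EBF1F7.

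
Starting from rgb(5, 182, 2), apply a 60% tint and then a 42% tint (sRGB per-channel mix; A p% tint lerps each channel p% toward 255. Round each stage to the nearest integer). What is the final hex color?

Per channel, c → c + 0.6(255 − c):
  R: 5 + 0.6×(255−5) = 5 + 150 = 155 → 155
  G: 182 + 0.6×(255−182) = 182 + 43.8 = 225.8 → 226
  B: 2 + 0.6×(255−2) = 2 + 151.8 = 153.8 → 154
After the tint: rgb(155, 226, 154) = #9BE29A.
Per channel, c → c + 0.42(255 − c):
  R: 155 + 0.42×(255−155) = 155 + 42 = 197 → 197
  G: 226 + 0.42×(255−226) = 226 + 12.18 = 238.18 → 238
  B: 154 + 0.42×(255−154) = 154 + 42.42 = 196.42 → 196
rgb(197, 238, 196) = #C5EEC4.

#C5EEC4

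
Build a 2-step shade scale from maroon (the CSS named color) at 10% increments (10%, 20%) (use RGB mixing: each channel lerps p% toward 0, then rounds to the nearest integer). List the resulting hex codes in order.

#730000, #660000

CSS maroon is rgb(128, 0, 0).
10%: (128 − 12.8 = 115.2→115, 0→0, 0→0) → #730000
20%: (128 − 25.6 = 102.4→102, 0→0, 0→0) → #660000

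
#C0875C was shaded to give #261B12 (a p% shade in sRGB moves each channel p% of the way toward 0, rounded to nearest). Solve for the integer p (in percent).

80%

#C0875C is rgb(192, 135, 92); #261B12 is rgb(38, 27, 18).
On the R channel (widest range): 38 ≈ 192 + (p/100)(0 − 192), so p ≈ 100×(38 − 192)/(0 − 192) = -15400/-192 = 80.21.
p = 80 reproduces all three channels after rounding.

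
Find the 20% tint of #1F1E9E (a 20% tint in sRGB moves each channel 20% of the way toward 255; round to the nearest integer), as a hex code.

#4C4BB1

#1F1E9E is rgb(31, 30, 158).
Lerp each channel 20% toward 255:
  R: 31 + 0.2×(255−31) = 31 + 44.8 = 75.8 → 76
  G: 30 + 45 = 75 → 75
  B: 158 + 19.4 = 177.4 → 177
rgb(76, 75, 177) = #4C4BB1.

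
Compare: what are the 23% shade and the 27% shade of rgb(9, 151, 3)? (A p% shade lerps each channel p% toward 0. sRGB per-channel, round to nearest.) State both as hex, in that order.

23% shade:
  R: 9 + 0.23×(0−9) = 9 − 2.07 = 6.93 → 7
  G: 151 + 0.23×(0−151) = 151 − 34.73 = 116.27 → 116
  B: 3 + 0.23×(0−3) = 3 − 0.69 = 2.31 → 2
  → #077402
27% shade:
  R: 9 + 0.27×(0−9) = 9 − 2.43 = 6.57 → 7
  G: 151 − 40.77 = 110.23 → 110
  B: 3 − 0.81 = 2.19 → 2
  → #076E02

#077402, #076E02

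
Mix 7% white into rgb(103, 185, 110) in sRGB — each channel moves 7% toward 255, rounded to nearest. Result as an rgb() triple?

Lerp each channel 7% toward 255:
  R: 103 + 10.64 = 113.64 → 114
  G: 185 + 0.07×(255−185) = 185 + 4.9 = 189.9 → 190
  B: 110 + 0.07×(255−110) = 110 + 10.15 = 120.15 → 120

rgb(114, 190, 120)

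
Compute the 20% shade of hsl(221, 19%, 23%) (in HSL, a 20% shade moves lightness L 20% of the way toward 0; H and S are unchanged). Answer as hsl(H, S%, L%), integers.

hsl(221, 19%, 18%)

L moves 20% from 23 toward 0: 23 − 4.6 = 18.4 → 18.
H and S are unchanged.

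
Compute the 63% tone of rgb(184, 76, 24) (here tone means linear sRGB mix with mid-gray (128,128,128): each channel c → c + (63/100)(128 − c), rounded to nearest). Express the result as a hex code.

#956d5a

Lerp each channel 63% toward 128:
  R: 184 + 0.63×(128−184) = 184 − 35.28 = 148.72 → 149
  G: 76 + 32.76 = 108.76 → 109
  B: 24 + 0.63×(128−24) = 24 + 65.52 = 89.52 → 90
rgb(149, 109, 90) = #956d5a.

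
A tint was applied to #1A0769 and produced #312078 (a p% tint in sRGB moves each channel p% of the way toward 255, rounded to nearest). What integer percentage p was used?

10%

#1A0769 is rgb(26, 7, 105); #312078 is rgb(49, 32, 120).
On the G channel (widest range): 32 ≈ 7 + (p/100)(255 − 7), so p ≈ 100×(32 − 7)/(255 − 7) = 2500/248 = 10.08.
p = 10 reproduces all three channels after rounding.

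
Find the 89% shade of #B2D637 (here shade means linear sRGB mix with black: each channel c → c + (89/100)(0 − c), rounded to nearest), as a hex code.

#B2D637 is rgb(178, 214, 55).
An 89% shade moves each channel 89% toward 0:
  R: 178 + 0.89×(0−178) = 178 − 158.42 = 19.58 → 20
  G: 214 + 0.89×(0−214) = 214 − 190.46 = 23.54 → 24
  B: 55 + 0.89×(0−55) = 55 − 48.95 = 6.05 → 6
rgb(20, 24, 6) = #141806.

#141806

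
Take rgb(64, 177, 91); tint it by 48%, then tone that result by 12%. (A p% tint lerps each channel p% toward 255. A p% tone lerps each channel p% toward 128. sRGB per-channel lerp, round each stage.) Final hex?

#99CCA5

Lerp each channel 48% toward 255:
  R: 64 + 0.48×(255−64) = 64 + 91.68 = 155.68 → 156
  G: 177 + 0.48×(255−177) = 177 + 37.44 = 214.44 → 214
  B: 91 + 78.72 = 169.72 → 170
After the tint: rgb(156, 214, 170) = #9CD6AA.
Per channel, c → c + 0.12(128 − c):
  R: 156 + 0.12×(128−156) = 156 − 3.36 = 152.64 → 153
  G: 214 − 10.32 = 203.68 → 204
  B: 170 − 5.04 = 164.96 → 165
rgb(153, 204, 165) = #99CCA5.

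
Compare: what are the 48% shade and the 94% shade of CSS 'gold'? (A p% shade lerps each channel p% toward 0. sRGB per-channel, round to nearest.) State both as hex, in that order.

CSS gold is rgb(255, 215, 0).
48% shade:
  R: 255 + 0.48×(0−255) = 255 − 122.4 = 132.6 → 133
  G: 215 − 103.2 = 111.8 → 112
  B: 0 + 0 = 0 → 0
  → #857000
94% shade:
  R: 255 − 239.7 = 15.3 → 15
  G: 215 + 0.94×(0−215) = 215 − 202.1 = 12.9 → 13
  B: 0 + 0.94×(0−0) = 0 + 0 = 0 → 0
  → #0f0d00

#857000, #0f0d00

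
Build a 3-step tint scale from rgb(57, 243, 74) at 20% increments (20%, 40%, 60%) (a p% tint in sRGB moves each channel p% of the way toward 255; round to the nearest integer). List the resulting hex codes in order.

20%: (57 + 39.6 = 96.6→97, 243 + 2.4 = 245.4→245, 74 + 36.2 = 110.2→110) → #61F56E
40%: (57 + 79.2 = 136.2→136, 243 + 4.8 = 247.8→248, 74 + 72.4 = 146.4→146) → #88F892
60%: (57 + 118.8 = 175.8→176, 243 + 7.2 = 250.2→250, 74 + 108.6 = 182.6→183) → #B0FAB7

#61F56E, #88F892, #B0FAB7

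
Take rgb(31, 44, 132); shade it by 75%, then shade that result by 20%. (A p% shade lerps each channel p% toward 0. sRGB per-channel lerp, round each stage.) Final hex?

A 75% shade moves each channel 75% toward 0:
  R: 31 + 0.75×(0−31) = 31 − 23.25 = 7.75 → 8
  G: 44 + 0.75×(0−44) = 44 − 33 = 11 → 11
  B: 132 − 99 = 33 → 33
After the shade: rgb(8, 11, 33) = #080b21.
Lerp each channel 20% toward 0:
  R: 8 + 0.2×(0−8) = 8 − 1.6 = 6.4 → 6
  G: 11 − 2.2 = 8.8 → 9
  B: 33 − 6.6 = 26.4 → 26
rgb(6, 9, 26) = #06091a.

#06091a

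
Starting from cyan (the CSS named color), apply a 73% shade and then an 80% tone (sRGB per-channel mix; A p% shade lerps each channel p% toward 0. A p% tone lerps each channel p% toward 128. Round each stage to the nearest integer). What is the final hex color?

CSS cyan is rgb(0, 255, 255).
Lerp each channel 73% toward 0:
  R: 0 + 0.73×(0−0) = 0 + 0 = 0 → 0
  G: 255 + 0.73×(0−255) = 255 − 186.15 = 68.85 → 69
  B: 255 + 0.73×(0−255) = 255 − 186.15 = 68.85 → 69
After the shade: rgb(0, 69, 69) = #004545.
Lerp each channel 80% toward 128:
  R: 0 + 0.8×(128−0) = 0 + 102.4 = 102.4 → 102
  G: 69 + 47.2 = 116.2 → 116
  B: 69 + 47.2 = 116.2 → 116
rgb(102, 116, 116) = #667474.

#667474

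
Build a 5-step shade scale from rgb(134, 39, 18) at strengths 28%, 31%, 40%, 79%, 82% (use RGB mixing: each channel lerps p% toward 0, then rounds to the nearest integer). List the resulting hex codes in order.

28%: (134 − 37.52 = 96.48→96, 39 − 10.92 = 28.08→28, 18 − 5.04 = 12.96→13) → #601C0D
31%: (134 − 41.54 = 92.46→92, 39 − 12.09 = 26.91→27, 18 − 5.58 = 12.42→12) → #5C1B0C
40%: (134 − 53.6 = 80.4→80, 39 − 15.6 = 23.4→23, 18 − 7.2 = 10.8→11) → #50170B
79%: (134 − 105.86 = 28.14→28, 39 − 30.81 = 8.19→8, 18 − 14.22 = 3.78→4) → #1C0804
82%: (134 − 109.88 = 24.12→24, 39 − 31.98 = 7.02→7, 18 − 14.76 = 3.24→3) → #180703

#601C0D, #5C1B0C, #50170B, #1C0804, #180703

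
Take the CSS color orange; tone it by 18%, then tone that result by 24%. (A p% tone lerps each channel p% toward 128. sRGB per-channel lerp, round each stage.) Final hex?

CSS orange is rgb(255, 165, 0).
Lerp each channel 18% toward 128:
  R: 255 − 22.86 = 232.14 → 232
  G: 165 + 0.18×(128−165) = 165 − 6.66 = 158.34 → 158
  B: 0 + 0.18×(128−0) = 0 + 23.04 = 23.04 → 23
After the tone: rgb(232, 158, 23) = #E89E17.
A 24% tone moves each channel 24% toward 128:
  R: 232 − 24.96 = 207.04 → 207
  G: 158 − 7.2 = 150.8 → 151
  B: 23 + 25.2 = 48.2 → 48
rgb(207, 151, 48) = #CF9730.

#CF9730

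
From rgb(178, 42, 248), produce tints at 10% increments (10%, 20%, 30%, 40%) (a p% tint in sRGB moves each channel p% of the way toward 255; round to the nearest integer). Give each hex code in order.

10%: (178 + 7.7 = 185.7→186, 42 + 21.3 = 63.3→63, 248 + 0.7 = 248.7→249) → #BA3FF9
20%: (178 + 15.4 = 193.4→193, 42 + 42.6 = 84.6→85, 248 + 1.4 = 249.4→249) → #C155F9
30%: (178 + 23.1 = 201.1→201, 42 + 63.9 = 105.9→106, 248 + 2.1 = 250.1→250) → #C96AFA
40%: (178 + 30.8 = 208.8→209, 42 + 85.2 = 127.2→127, 248 + 2.8 = 250.8→251) → #D17FFB

#BA3FF9, #C155F9, #C96AFA, #D17FFB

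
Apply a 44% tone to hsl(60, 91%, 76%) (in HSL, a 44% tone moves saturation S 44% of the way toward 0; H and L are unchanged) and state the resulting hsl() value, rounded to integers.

S moves 44% from 91 toward 0: 91 − 40.04 = 50.96 → 51.
H and L are unchanged.

hsl(60, 51%, 76%)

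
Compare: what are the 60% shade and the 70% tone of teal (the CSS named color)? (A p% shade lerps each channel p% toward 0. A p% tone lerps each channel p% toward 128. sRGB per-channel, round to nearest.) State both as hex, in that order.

#003333, #5A8080

CSS teal is rgb(0, 128, 128).
60% shade:
  R: 0 + 0.6×(0−0) = 0 + 0 = 0 → 0
  G: 128 + 0.6×(0−128) = 128 − 76.8 = 51.2 → 51
  B: 128 + 0.6×(0−128) = 128 − 76.8 = 51.2 → 51
  → #003333
70% tone:
  R: 0 + 0.7×(128−0) = 0 + 89.6 = 89.6 → 90
  G: 128 + 0 = 128 → 128
  B: 128 + 0.7×(128−128) = 128 + 0 = 128 → 128
  → #5A8080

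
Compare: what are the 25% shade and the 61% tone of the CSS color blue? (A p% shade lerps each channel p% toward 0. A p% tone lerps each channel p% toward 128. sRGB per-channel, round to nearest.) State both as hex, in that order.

#0000bf, #4e4eb2

CSS blue is rgb(0, 0, 255).
25% shade:
  R: 0 + 0.25×(0−0) = 0 + 0 = 0 → 0
  G: 0 + 0.25×(0−0) = 0 + 0 = 0 → 0
  B: 255 − 63.75 = 191.25 → 191
  → #0000bf
61% tone:
  R: 0 + 78.08 = 78.08 → 78
  G: 0 + 0.61×(128−0) = 0 + 78.08 = 78.08 → 78
  B: 255 − 77.47 = 177.53 → 178
  → #4e4eb2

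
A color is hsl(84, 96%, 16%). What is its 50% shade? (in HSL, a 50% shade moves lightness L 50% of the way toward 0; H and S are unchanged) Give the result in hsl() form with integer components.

hsl(84, 96%, 8%)

L moves 50% from 16 toward 0: 16 − 8 = 8 → 8.
H and S are unchanged.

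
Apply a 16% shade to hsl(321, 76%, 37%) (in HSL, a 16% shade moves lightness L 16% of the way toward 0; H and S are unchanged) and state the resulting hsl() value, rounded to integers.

hsl(321, 76%, 31%)

L moves 16% from 37 toward 0: 37 − 5.92 = 31.08 → 31.
H and S are unchanged.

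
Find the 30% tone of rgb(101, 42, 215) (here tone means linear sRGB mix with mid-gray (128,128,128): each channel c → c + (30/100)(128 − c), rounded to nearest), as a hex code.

#6D44BD

A 30% tone moves each channel 30% toward 128:
  R: 101 + 0.3×(128−101) = 101 + 8.1 = 109.1 → 109
  G: 42 + 0.3×(128−42) = 42 + 25.8 = 67.8 → 68
  B: 215 − 26.1 = 188.9 → 189
rgb(109, 68, 189) = #6D44BD.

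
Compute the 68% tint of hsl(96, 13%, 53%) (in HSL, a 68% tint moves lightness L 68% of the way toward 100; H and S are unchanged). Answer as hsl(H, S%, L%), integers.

hsl(96, 13%, 85%)

L moves 68% from 53 toward 100: 53 + 31.96 = 84.96 → 85.
H and S are unchanged.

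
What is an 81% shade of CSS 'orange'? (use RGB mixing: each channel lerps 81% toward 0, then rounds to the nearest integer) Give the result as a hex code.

CSS orange is rgb(255, 165, 0).
Lerp each channel 81% toward 0:
  R: 255 − 206.55 = 48.45 → 48
  G: 165 − 133.65 = 31.35 → 31
  B: 0 + 0.81×(0−0) = 0 + 0 = 0 → 0
rgb(48, 31, 0) = #301f00.

#301f00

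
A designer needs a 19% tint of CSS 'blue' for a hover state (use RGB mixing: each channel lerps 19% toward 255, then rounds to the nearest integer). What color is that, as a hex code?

#3030ff

CSS blue is rgb(0, 0, 255).
A 19% tint moves each channel 19% toward 255:
  R: 0 + 48.45 = 48.45 → 48
  G: 0 + 0.19×(255−0) = 0 + 48.45 = 48.45 → 48
  B: 255 + 0 = 255 → 255
rgb(48, 48, 255) = #3030ff.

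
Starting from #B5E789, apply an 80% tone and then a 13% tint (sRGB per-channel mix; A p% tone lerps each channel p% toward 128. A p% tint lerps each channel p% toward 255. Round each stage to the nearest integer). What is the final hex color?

#B5E789 is rgb(181, 231, 137).
An 80% tone moves each channel 80% toward 128:
  R: 181 − 42.4 = 138.6 → 139
  G: 231 + 0.8×(128−231) = 231 − 82.4 = 148.6 → 149
  B: 137 + 0.8×(128−137) = 137 − 7.2 = 129.8 → 130
After the tone: rgb(139, 149, 130) = #8B9582.
Lerp each channel 13% toward 255:
  R: 139 + 15.08 = 154.08 → 154
  G: 149 + 13.78 = 162.78 → 163
  B: 130 + 0.13×(255−130) = 130 + 16.25 = 146.25 → 146
rgb(154, 163, 146) = #9AA392.

#9AA392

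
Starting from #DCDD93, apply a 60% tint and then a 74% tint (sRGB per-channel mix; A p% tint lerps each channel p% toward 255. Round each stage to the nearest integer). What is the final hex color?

#FBFBF4

#DCDD93 is rgb(220, 221, 147).
Lerp each channel 60% toward 255:
  R: 220 + 0.6×(255−220) = 220 + 21 = 241 → 241
  G: 221 + 20.4 = 241.4 → 241
  B: 147 + 0.6×(255−147) = 147 + 64.8 = 211.8 → 212
After the tint: rgb(241, 241, 212) = #F1F1D4.
Per channel, c → c + 0.74(255 − c):
  R: 241 + 0.74×(255−241) = 241 + 10.36 = 251.36 → 251
  G: 241 + 10.36 = 251.36 → 251
  B: 212 + 31.82 = 243.82 → 244
rgb(251, 251, 244) = #FBFBF4.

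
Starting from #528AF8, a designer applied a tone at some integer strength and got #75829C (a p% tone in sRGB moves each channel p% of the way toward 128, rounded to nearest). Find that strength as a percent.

77%

#528AF8 is rgb(82, 138, 248); #75829C is rgb(117, 130, 156).
On the B channel (widest range): 156 ≈ 248 + (p/100)(128 − 248), so p ≈ 100×(156 − 248)/(128 − 248) = -9200/-120 = 76.67.
p = 77 reproduces all three channels after rounding.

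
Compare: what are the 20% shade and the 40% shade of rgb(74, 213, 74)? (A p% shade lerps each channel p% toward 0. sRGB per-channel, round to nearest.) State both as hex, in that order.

20% shade:
  R: 74 − 14.8 = 59.2 → 59
  G: 213 + 0.2×(0−213) = 213 − 42.6 = 170.4 → 170
  B: 74 − 14.8 = 59.2 → 59
  → #3BAA3B
40% shade:
  R: 74 − 29.6 = 44.4 → 44
  G: 213 + 0.4×(0−213) = 213 − 85.2 = 127.8 → 128
  B: 74 + 0.4×(0−74) = 74 − 29.6 = 44.4 → 44
  → #2C802C

#3BAA3B, #2C802C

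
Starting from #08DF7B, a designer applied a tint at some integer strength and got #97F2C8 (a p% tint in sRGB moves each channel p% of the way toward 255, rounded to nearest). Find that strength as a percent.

#08DF7B is rgb(8, 223, 123); #97F2C8 is rgb(151, 242, 200).
On the R channel (widest range): 151 ≈ 8 + (p/100)(255 − 8), so p ≈ 100×(151 − 8)/(255 − 8) = 14300/247 = 57.89.
p = 58 reproduces all three channels after rounding.

58%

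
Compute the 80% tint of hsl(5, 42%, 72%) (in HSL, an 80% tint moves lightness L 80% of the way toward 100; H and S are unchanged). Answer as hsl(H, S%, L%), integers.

L moves 80% from 72 toward 100: 72 + 22.4 = 94.4 → 94.
H and S are unchanged.

hsl(5, 42%, 94%)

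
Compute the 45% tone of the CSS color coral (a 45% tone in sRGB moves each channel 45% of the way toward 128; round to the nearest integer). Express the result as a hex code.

CSS coral is rgb(255, 127, 80).
A 45% tone moves each channel 45% toward 128:
  R: 255 − 57.15 = 197.85 → 198
  G: 127 + 0.45 = 127.45 → 127
  B: 80 + 21.6 = 101.6 → 102
rgb(198, 127, 102) = #C67F66.

#C67F66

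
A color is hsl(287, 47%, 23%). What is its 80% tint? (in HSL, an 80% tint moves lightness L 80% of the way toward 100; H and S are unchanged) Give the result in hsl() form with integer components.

L moves 80% from 23 toward 100: 23 + 61.6 = 84.6 → 85.
H and S are unchanged.

hsl(287, 47%, 85%)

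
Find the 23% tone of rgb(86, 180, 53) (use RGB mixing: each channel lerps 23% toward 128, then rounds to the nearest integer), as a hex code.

Lerp each channel 23% toward 128:
  R: 86 + 9.66 = 95.66 → 96
  G: 180 − 11.96 = 168.04 → 168
  B: 53 + 17.25 = 70.25 → 70
rgb(96, 168, 70) = #60A846.

#60A846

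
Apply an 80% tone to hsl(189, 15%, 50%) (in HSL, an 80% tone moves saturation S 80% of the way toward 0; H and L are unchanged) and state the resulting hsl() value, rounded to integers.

S moves 80% from 15 toward 0: 15 − 12 = 3 → 3.
H and L are unchanged.

hsl(189, 3%, 50%)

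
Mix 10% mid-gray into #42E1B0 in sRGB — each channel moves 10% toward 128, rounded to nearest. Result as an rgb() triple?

rgb(72, 215, 171)

#42E1B0 is rgb(66, 225, 176).
A 10% tone moves each channel 10% toward 128:
  R: 66 + 0.1×(128−66) = 66 + 6.2 = 72.2 → 72
  G: 225 + 0.1×(128−225) = 225 − 9.7 = 215.3 → 215
  B: 176 − 4.8 = 171.2 → 171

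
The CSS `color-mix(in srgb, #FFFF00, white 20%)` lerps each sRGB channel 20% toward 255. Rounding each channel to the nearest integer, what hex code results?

#FFFF00 is rgb(255, 255, 0).
Lerp each channel 20% toward 255:
  R: 255 + 0 = 255 → 255
  G: 255 + 0.2×(255−255) = 255 + 0 = 255 → 255
  B: 0 + 0.2×(255−0) = 0 + 51 = 51 → 51
rgb(255, 255, 51) = #FFFF33.

#FFFF33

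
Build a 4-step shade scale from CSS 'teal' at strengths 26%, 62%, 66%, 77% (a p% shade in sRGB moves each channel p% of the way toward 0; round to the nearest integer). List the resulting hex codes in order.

CSS teal is rgb(0, 128, 128).
26%: (0→0, 128 − 33.28 = 94.72→95, 128 − 33.28 = 94.72→95) → #005F5F
62%: (0→0, 128 − 79.36 = 48.64→49, 128 − 79.36 = 48.64→49) → #003131
66%: (0→0, 128 − 84.48 = 43.52→44, 128 − 84.48 = 43.52→44) → #002C2C
77%: (0→0, 128 − 98.56 = 29.44→29, 128 − 98.56 = 29.44→29) → #001D1D

#005F5F, #003131, #002C2C, #001D1D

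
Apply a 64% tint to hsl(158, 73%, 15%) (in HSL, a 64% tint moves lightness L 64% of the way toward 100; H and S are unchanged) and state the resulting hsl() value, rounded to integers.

hsl(158, 73%, 69%)

L moves 64% from 15 toward 100: 15 + 54.4 = 69.4 → 69.
H and S are unchanged.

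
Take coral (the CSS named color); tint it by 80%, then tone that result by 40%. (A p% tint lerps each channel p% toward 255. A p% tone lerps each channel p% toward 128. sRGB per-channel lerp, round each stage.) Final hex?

#CCBDB7

CSS coral is rgb(255, 127, 80).
Per channel, c → c + 0.8(255 − c):
  R: 255 + 0.8×(255−255) = 255 + 0 = 255 → 255
  G: 127 + 102.4 = 229.4 → 229
  B: 80 + 140 = 220 → 220
After the tint: rgb(255, 229, 220) = #FFE5DC.
Per channel, c → c + 0.4(128 − c):
  R: 255 − 50.8 = 204.2 → 204
  G: 229 + 0.4×(128−229) = 229 − 40.4 = 188.6 → 189
  B: 220 + 0.4×(128−220) = 220 − 36.8 = 183.2 → 183
rgb(204, 189, 183) = #CCBDB7.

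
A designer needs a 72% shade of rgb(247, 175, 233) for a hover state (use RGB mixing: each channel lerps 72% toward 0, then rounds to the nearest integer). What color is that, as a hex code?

Per channel, c → c + 0.72(0 − c):
  R: 247 + 0.72×(0−247) = 247 − 177.84 = 69.16 → 69
  G: 175 + 0.72×(0−175) = 175 − 126 = 49 → 49
  B: 233 + 0.72×(0−233) = 233 − 167.76 = 65.24 → 65
rgb(69, 49, 65) = #453141.

#453141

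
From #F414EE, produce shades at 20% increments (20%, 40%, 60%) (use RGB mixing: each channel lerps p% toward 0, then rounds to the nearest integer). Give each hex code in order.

#C310BE, #920C8F, #62085F

#F414EE is rgb(244, 20, 238).
20%: (244 − 48.8 = 195.2→195, 20 − 4 = 16→16, 238 − 47.6 = 190.4→190) → #C310BE
40%: (244 − 97.6 = 146.4→146, 20 − 8 = 12→12, 238 − 95.2 = 142.8→143) → #920C8F
60%: (244 − 146.4 = 97.6→98, 20 − 12 = 8→8, 238 − 142.8 = 95.2→95) → #62085F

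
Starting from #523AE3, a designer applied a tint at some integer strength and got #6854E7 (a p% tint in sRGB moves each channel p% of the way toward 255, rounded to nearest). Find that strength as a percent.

#523AE3 is rgb(82, 58, 227); #6854E7 is rgb(104, 84, 231).
On the G channel (widest range): 84 ≈ 58 + (p/100)(255 − 58), so p ≈ 100×(84 − 58)/(255 − 58) = 2600/197 = 13.20.
p = 13 reproduces all three channels after rounding.

13%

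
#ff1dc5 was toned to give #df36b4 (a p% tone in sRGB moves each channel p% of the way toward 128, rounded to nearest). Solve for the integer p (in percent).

#ff1dc5 is rgb(255, 29, 197); #df36b4 is rgb(223, 54, 180).
On the R channel (widest range): 223 ≈ 255 + (p/100)(128 − 255), so p ≈ 100×(223 − 255)/(128 − 255) = -3200/-127 = 25.20.
p = 25 reproduces all three channels after rounding.

25%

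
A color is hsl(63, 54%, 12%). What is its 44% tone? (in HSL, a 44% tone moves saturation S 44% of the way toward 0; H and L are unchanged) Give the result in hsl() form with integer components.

S moves 44% from 54 toward 0: 54 − 23.76 = 30.24 → 30.
H and L are unchanged.

hsl(63, 30%, 12%)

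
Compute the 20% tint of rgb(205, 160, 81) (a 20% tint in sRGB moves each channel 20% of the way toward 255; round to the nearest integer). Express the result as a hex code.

Per channel, c → c + 0.2(255 − c):
  R: 205 + 0.2×(255−205) = 205 + 10 = 215 → 215
  G: 160 + 0.2×(255−160) = 160 + 19 = 179 → 179
  B: 81 + 34.8 = 115.8 → 116
rgb(215, 179, 116) = #D7B374.

#D7B374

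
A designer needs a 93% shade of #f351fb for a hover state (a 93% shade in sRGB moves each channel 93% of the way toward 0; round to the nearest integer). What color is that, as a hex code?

#f351fb is rgb(243, 81, 251).
Lerp each channel 93% toward 0:
  R: 243 + 0.93×(0−243) = 243 − 225.99 = 17.01 → 17
  G: 81 − 75.33 = 5.67 → 6
  B: 251 − 233.43 = 17.57 → 18
rgb(17, 6, 18) = #110612.

#110612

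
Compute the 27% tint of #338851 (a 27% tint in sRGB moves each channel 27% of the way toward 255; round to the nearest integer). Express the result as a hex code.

#338851 is rgb(51, 136, 81).
Lerp each channel 27% toward 255:
  R: 51 + 55.08 = 106.08 → 106
  G: 136 + 0.27×(255−136) = 136 + 32.13 = 168.13 → 168
  B: 81 + 0.27×(255−81) = 81 + 46.98 = 127.98 → 128
rgb(106, 168, 128) = #6AA880.

#6AA880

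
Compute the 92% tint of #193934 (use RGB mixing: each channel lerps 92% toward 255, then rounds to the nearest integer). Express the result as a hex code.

#EDEFEF

#193934 is rgb(25, 57, 52).
A 92% tint moves each channel 92% toward 255:
  R: 25 + 0.92×(255−25) = 25 + 211.6 = 236.6 → 237
  G: 57 + 0.92×(255−57) = 57 + 182.16 = 239.16 → 239
  B: 52 + 0.92×(255−52) = 52 + 186.76 = 238.76 → 239
rgb(237, 239, 239) = #EDEFEF.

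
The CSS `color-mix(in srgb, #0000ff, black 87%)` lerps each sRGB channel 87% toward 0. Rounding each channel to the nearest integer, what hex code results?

#0000ff is rgb(0, 0, 255).
An 87% shade moves each channel 87% toward 0:
  R: 0 + 0 = 0 → 0
  G: 0 + 0.87×(0−0) = 0 + 0 = 0 → 0
  B: 255 − 221.85 = 33.15 → 33
rgb(0, 0, 33) = #000021.

#000021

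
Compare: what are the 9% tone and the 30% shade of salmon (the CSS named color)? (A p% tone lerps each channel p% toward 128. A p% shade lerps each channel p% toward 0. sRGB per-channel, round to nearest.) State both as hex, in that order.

CSS salmon is rgb(250, 128, 114).
9% tone:
  R: 250 − 10.98 = 239.02 → 239
  G: 128 + 0.09×(128−128) = 128 + 0 = 128 → 128
  B: 114 + 1.26 = 115.26 → 115
  → #EF8073
30% shade:
  R: 250 + 0.3×(0−250) = 250 − 75 = 175 → 175
  G: 128 + 0.3×(0−128) = 128 − 38.4 = 89.6 → 90
  B: 114 − 34.2 = 79.8 → 80
  → #AF5A50

#EF8073, #AF5A50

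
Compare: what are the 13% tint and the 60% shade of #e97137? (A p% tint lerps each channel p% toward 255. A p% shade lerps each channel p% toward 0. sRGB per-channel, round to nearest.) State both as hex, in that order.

#ec8351, #5d2d16

#e97137 is rgb(233, 113, 55).
13% tint:
  R: 233 + 0.13×(255−233) = 233 + 2.86 = 235.86 → 236
  G: 113 + 0.13×(255−113) = 113 + 18.46 = 131.46 → 131
  B: 55 + 26 = 81 → 81
  → #ec8351
60% shade:
  R: 233 − 139.8 = 93.2 → 93
  G: 113 + 0.6×(0−113) = 113 − 67.8 = 45.2 → 45
  B: 55 + 0.6×(0−55) = 55 − 33 = 22 → 22
  → #5d2d16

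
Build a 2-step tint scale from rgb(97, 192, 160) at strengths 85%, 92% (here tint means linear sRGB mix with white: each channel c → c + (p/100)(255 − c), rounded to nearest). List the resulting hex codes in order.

#E7F6F1, #F2FAF7

85%: (97 + 134.3 = 231.3→231, 192 + 53.55 = 245.55→246, 160 + 80.75 = 240.75→241) → #E7F6F1
92%: (97 + 145.36 = 242.36→242, 192 + 57.96 = 249.96→250, 160 + 87.4 = 247.4→247) → #F2FAF7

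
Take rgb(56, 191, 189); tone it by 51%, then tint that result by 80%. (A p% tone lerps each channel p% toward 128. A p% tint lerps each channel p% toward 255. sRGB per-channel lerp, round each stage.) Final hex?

Per channel, c → c + 0.51(128 − c):
  R: 56 + 36.72 = 92.72 → 93
  G: 191 + 0.51×(128−191) = 191 − 32.13 = 158.87 → 159
  B: 189 − 31.11 = 157.89 → 158
After the tone: rgb(93, 159, 158) = #5d9f9e.
Per channel, c → c + 0.8(255 − c):
  R: 93 + 0.8×(255−93) = 93 + 129.6 = 222.6 → 223
  G: 159 + 0.8×(255−159) = 159 + 76.8 = 235.8 → 236
  B: 158 + 77.6 = 235.6 → 236
rgb(223, 236, 236) = #dfecec.

#dfecec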